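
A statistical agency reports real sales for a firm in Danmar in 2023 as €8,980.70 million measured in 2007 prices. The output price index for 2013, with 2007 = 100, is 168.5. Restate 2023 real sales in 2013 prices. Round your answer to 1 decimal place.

€15,132.5 million

Real sales in 2013 prices = Real sales in 2007 prices × (P_2013/P_2007) = 8980.70 × 1.685 = 15132.48.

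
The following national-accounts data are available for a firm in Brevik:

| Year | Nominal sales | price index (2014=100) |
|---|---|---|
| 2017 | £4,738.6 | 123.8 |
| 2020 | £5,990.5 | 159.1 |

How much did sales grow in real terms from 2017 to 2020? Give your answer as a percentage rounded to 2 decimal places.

-1.63%

Real sales 2017 = 4738.6 / 1.238 = 3827.63.
Real sales 2020 = 5990.5 / 1.591 = 3765.24.
Real growth = 3765.24 / 3827.63 − 1 = -0.0163.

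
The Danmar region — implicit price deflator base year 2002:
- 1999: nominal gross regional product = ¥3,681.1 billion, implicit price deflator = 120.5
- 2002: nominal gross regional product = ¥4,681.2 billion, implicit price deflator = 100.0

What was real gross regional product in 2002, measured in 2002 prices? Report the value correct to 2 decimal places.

¥4,681.20 billion

Real gross regional product = Nominal / (implicit price deflator/100) = 4681.2 / 1.000 = 4681.20.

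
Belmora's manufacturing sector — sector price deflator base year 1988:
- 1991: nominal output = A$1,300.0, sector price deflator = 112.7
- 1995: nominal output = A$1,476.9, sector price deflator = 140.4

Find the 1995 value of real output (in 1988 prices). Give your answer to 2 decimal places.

Real output = Nominal / (sector price deflator/100) = 1476.9 / 1.404 = 1051.92.

A$1,051.92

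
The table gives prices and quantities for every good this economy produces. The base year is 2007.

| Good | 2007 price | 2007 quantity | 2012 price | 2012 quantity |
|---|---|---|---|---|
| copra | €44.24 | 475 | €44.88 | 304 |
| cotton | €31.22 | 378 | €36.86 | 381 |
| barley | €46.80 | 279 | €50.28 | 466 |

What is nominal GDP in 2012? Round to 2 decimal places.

€51117.66

Nominal GDP 2012 = Σ (p_2012 × q_2012) = 44.88·304 + 36.86·381 + 50.28·466 = 51117.66.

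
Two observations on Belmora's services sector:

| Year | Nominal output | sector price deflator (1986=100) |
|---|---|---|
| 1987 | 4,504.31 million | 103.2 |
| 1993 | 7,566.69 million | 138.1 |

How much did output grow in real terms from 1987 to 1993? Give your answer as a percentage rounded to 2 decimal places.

25.53%

Real output 1987 = 4504.31 / 1.032 = 4364.64.
Real output 1993 = 7566.69 / 1.381 = 5479.14.
Real growth = 5479.14 / 4364.64 − 1 = 0.2553.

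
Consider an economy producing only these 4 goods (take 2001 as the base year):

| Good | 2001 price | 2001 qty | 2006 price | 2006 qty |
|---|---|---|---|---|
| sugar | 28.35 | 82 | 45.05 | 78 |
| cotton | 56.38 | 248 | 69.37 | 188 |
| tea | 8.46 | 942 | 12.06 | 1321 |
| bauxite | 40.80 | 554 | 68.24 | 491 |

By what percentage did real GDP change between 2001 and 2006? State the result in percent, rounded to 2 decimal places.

Real GDP 2001 = Nominal GDP 2001 = 28.35·82 + 56.38·248 + 8.46·942 + 40.80·554 = 46879.46.
Real GDP 2006 (at 2001 prices) = 28.35·78 + 56.38·188 + 8.46·1321 + 40.80·491 = 44019.20.
Real growth = 44019.20/46879.46 − 1 = -0.0610.

-6.10%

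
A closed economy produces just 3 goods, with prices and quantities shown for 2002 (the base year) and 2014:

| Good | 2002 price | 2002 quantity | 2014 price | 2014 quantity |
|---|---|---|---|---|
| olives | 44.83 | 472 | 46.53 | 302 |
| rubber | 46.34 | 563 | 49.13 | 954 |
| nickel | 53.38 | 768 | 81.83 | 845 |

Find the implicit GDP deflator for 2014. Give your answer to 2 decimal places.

126.46

Nominal GDP 2014 = 46.53·302 + 49.13·954 + 81.83·845 = 130068.43.
Real GDP 2014 (at 2002 prices) = 44.83·302 + 46.34·954 + 53.38·845 = 102853.12.
Deflator = Nominal/Real × 100 = 130068.43/102853.12 × 100 = 126.460.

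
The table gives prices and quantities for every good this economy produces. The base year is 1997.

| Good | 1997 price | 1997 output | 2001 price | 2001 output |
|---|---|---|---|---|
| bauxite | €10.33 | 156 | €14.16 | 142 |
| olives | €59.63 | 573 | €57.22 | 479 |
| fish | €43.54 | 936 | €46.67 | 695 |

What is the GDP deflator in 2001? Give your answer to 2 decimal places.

Nominal GDP 2001 = 14.16·142 + 57.22·479 + 46.67·695 = 61854.75.
Real GDP 2001 (at 1997 prices) = 10.33·142 + 59.63·479 + 43.54·695 = 60289.93.
Deflator = Nominal/Real × 100 = 61854.75/60289.93 × 100 = 102.595.

102.60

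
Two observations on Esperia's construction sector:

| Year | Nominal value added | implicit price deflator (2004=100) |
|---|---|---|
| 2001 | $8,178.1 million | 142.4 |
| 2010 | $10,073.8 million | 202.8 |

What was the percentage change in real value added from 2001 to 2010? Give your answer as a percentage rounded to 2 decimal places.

Real value added 2001 = 8178.1 / 1.424 = 5743.05.
Real value added 2010 = 10073.8 / 2.028 = 4967.36.
Real growth = 4967.36 / 5743.05 − 1 = -0.1351.

-13.51%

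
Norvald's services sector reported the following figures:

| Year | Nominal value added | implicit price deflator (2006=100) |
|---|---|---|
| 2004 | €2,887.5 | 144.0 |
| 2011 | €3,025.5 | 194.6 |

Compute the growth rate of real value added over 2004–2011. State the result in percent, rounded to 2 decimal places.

Real value added 2004 = 2887.5 / 1.440 = 2005.21.
Real value added 2011 = 3025.5 / 1.946 = 1554.73.
Real growth = 1554.73 / 2005.21 − 1 = -0.2247.

-22.47%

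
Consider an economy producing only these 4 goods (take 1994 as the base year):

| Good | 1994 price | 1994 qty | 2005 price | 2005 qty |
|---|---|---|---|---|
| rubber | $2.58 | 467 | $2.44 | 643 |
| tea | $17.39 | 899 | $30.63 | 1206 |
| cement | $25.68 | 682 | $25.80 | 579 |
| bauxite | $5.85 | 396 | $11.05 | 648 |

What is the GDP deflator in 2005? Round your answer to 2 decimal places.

Nominal GDP 2005 = 2.44·643 + 30.63·1206 + 25.80·579 + 11.05·648 = 60607.30.
Real GDP 2005 (at 1994 prices) = 2.58·643 + 17.39·1206 + 25.68·579 + 5.85·648 = 41290.80.
Deflator = Nominal/Real × 100 = 60607.30/41290.80 × 100 = 146.782.

146.78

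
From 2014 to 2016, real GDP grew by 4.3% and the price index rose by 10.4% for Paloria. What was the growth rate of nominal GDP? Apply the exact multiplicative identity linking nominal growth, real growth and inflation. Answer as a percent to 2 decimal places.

(1 + g_nom) = (1 + g_real)(1 + π) = 1.0430 × 1.1040 = 1.15147.

15.15%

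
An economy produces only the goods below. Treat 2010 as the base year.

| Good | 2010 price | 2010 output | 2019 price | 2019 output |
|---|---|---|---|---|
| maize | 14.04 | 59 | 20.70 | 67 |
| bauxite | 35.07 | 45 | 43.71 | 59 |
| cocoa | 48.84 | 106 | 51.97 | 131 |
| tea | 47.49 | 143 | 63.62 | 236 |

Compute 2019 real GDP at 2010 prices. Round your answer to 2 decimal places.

Real GDP 2019 = Σ (p_2010 × q_2019) = 14.04·67 + 35.07·59 + 48.84·131 + 47.49·236 = 20615.49.

20615.49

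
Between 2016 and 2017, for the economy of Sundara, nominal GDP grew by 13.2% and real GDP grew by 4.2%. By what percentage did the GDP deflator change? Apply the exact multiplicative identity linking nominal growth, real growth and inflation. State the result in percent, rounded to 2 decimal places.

8.64%

(1 + g_nom) = (1 + g_real)(1 + π), so π = 1.1320 / 1.0420 − 1 = 0.08637.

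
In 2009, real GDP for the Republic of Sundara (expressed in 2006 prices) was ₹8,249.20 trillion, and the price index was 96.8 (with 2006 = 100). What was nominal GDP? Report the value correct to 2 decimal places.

Nominal GDP = Real × (price index/100) = 8249.20 × 0.968 = 7985.23.

₹7,985.23 trillion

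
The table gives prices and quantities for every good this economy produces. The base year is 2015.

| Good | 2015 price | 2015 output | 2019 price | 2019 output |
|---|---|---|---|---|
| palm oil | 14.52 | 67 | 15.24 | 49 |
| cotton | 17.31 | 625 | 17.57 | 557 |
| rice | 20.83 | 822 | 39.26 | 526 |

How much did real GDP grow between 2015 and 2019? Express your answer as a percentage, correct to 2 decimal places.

-26.30%

Real GDP 2015 = Nominal GDP 2015 = 14.52·67 + 17.31·625 + 20.83·822 = 28913.85.
Real GDP 2019 (at 2015 prices) = 14.52·49 + 17.31·557 + 20.83·526 = 21309.73.
Real growth = 21309.73/28913.85 − 1 = -0.2630.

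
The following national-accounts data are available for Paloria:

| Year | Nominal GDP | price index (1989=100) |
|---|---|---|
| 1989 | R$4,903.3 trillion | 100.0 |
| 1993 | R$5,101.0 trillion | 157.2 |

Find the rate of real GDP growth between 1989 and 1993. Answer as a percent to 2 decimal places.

Deflate each year: 1989 → 4903.3/1.000 = 4903.30; 1993 → 5101.0/1.572 = 3244.91.
So real GDP changed by 3244.91/4903.30 − 1 = -0.3382, i.e. -33.82%.

-33.82%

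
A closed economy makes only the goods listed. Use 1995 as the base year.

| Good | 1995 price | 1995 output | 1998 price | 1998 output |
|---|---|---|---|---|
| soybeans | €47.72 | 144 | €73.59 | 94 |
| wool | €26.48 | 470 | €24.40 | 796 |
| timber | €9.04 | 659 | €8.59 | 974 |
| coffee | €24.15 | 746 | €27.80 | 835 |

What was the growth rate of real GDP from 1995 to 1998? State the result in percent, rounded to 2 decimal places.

Real GDP 1995 = Nominal GDP 1995 = 47.72·144 + 26.48·470 + 9.04·659 + 24.15·746 = 43290.54.
Real GDP 1998 (at 1995 prices) = 47.72·94 + 26.48·796 + 9.04·974 + 24.15·835 = 54533.97.
Real growth = 54533.97/43290.54 − 1 = 0.2597.

25.97%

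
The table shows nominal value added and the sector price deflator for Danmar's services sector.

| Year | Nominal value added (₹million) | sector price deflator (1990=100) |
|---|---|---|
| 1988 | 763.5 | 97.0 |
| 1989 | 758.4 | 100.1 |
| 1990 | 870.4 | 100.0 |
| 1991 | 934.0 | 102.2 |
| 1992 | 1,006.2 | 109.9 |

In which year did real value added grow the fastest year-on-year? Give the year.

1989: real = 758.4/1.001 = 757.64; growth vs 1988 (787.11) = -3.74%.
1990: real = 870.4/1.000 = 870.40; growth vs 1989 (757.64) = 14.88%.
1991: real = 934.0/1.022 = 913.89; growth vs 1990 (870.40) = 5.00%.
1992: real = 1006.2/1.099 = 915.56; growth vs 1991 (913.89) = 0.18%.

1990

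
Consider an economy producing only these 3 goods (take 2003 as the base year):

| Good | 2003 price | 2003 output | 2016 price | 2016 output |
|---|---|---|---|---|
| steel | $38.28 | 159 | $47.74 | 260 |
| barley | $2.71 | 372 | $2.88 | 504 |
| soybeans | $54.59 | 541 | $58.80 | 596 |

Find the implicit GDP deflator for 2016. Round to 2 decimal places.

Nominal GDP 2016 = 47.74·260 + 2.88·504 + 58.80·596 = 48908.72.
Real GDP 2016 (at 2003 prices) = 38.28·260 + 2.71·504 + 54.59·596 = 43854.28.
Deflator = Nominal/Real × 100 = 48908.72/43854.28 × 100 = 111.526.

111.53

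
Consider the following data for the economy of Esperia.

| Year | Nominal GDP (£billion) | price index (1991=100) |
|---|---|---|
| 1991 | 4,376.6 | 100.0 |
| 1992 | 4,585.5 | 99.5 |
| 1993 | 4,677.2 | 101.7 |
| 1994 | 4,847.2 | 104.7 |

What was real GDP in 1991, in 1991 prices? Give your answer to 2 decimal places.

£4,376.60 billion

Real GDP 1991 = 4376.6 / 1.000 = 4376.60.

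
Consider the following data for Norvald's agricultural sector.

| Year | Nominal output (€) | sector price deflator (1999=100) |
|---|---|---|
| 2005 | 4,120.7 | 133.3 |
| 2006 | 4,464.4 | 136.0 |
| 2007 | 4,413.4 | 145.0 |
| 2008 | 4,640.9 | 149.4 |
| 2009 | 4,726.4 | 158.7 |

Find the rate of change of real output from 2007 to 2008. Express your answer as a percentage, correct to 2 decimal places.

2.06%

Real output 2007 = 4413.4/1.450 = 3043.72.
Real output 2008 = 4640.9/1.494 = 3106.36.
Change = 3106.36/3043.72 − 1 = 0.0206.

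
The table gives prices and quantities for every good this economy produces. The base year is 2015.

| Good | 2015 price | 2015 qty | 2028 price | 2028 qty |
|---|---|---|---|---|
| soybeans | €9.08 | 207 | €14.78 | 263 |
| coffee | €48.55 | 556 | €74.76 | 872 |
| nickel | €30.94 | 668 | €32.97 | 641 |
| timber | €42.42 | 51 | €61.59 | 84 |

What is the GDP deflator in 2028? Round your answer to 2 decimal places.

140.03

Nominal GDP 2028 = 14.78·263 + 74.76·872 + 32.97·641 + 61.59·84 = 95385.19.
Real GDP 2028 (at 2015 prices) = 9.08·263 + 48.55·872 + 30.94·641 + 42.42·84 = 68119.46.
Deflator = Nominal/Real × 100 = 95385.19/68119.46 × 100 = 140.026.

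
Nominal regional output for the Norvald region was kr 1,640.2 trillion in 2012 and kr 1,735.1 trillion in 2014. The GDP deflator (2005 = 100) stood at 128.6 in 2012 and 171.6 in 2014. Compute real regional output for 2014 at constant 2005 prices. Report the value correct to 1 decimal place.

Real regional output = Nominal / (GDP deflator/100) = 1735.1 / 1.716 = 1011.13.

kr 1,011.1 trillion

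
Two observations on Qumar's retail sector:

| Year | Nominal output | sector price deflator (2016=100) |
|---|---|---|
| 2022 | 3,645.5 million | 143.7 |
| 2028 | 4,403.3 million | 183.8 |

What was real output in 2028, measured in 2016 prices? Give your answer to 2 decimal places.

Real output = Nominal / (sector price deflator/100) = 4403.3 / 1.838 = 2395.70.

2,395.70 million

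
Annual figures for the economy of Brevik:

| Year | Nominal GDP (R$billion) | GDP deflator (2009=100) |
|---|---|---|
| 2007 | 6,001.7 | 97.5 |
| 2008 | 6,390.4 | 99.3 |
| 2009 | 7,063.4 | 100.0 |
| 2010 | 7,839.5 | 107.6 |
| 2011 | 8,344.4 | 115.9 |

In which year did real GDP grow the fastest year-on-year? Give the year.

2009

2008: real = 6390.4/0.993 = 6435.45; growth vs 2007 (6155.59) = 4.55%.
2009: real = 7063.4/1.000 = 7063.40; growth vs 2008 (6435.45) = 9.76%.
2010: real = 7839.5/1.076 = 7285.78; growth vs 2009 (7063.40) = 3.15%.
2011: real = 8344.4/1.159 = 7199.65; growth vs 2010 (7285.78) = -1.18%.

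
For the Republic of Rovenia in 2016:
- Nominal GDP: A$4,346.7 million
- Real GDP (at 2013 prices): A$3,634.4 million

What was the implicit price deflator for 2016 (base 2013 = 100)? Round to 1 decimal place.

implicit price deflator = (Nominal / Real) × 100 = 4346.7 / 3634.4 × 100 = 119.60.

119.6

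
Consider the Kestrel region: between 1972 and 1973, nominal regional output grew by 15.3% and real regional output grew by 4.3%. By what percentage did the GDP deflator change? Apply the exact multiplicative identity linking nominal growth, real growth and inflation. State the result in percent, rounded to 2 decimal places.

10.55%

(1 + g_nom) = (1 + g_real)(1 + π), so π = 1.1530 / 1.0430 − 1 = 0.10547.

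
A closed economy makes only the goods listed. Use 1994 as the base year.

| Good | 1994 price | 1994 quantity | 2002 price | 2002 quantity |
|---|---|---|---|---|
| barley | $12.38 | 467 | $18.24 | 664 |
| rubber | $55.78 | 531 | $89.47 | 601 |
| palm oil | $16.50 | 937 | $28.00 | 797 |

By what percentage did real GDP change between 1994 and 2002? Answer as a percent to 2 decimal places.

7.93%

Real GDP 1994 = Nominal GDP 1994 = 12.38·467 + 55.78·531 + 16.50·937 = 50861.14.
Real GDP 2002 (at 1994 prices) = 12.38·664 + 55.78·601 + 16.50·797 = 54894.60.
Real growth = 54894.60/50861.14 − 1 = 0.0793.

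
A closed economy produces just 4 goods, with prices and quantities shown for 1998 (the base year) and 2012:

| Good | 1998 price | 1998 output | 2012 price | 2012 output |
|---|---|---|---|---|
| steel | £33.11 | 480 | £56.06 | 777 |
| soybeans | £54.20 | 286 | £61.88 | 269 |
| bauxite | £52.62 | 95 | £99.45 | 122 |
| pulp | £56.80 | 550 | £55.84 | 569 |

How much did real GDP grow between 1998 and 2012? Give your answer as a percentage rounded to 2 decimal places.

16.87%

Real GDP 1998 = Nominal GDP 1998 = 33.11·480 + 54.20·286 + 52.62·95 + 56.80·550 = 67632.90.
Real GDP 2012 (at 1998 prices) = 33.11·777 + 54.20·269 + 52.62·122 + 56.80·569 = 79045.11.
Real growth = 79045.11/67632.90 − 1 = 0.1687.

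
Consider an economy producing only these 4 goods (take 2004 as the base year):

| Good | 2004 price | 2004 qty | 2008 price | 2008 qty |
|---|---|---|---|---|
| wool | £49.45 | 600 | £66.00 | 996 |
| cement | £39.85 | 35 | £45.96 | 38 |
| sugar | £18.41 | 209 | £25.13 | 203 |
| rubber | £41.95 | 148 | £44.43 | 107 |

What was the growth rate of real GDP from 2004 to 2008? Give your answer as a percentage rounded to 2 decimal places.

43.46%

Real GDP 2004 = Nominal GDP 2004 = 49.45·600 + 39.85·35 + 18.41·209 + 41.95·148 = 41121.04.
Real GDP 2008 (at 2004 prices) = 49.45·996 + 39.85·38 + 18.41·203 + 41.95·107 = 58992.38.
Real growth = 58992.38/41121.04 − 1 = 0.4346.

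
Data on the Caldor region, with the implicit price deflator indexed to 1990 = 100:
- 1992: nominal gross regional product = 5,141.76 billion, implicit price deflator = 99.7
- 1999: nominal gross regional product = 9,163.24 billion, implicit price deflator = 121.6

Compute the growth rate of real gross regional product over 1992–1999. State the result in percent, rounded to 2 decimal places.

46.12%

Deflate each year: 1992 → 5141.76/0.997 = 5157.23; 1999 → 9163.24/1.216 = 7535.56.
So real gross regional product changed by 7535.56/5157.23 − 1 = 0.4612, i.e. 46.12%.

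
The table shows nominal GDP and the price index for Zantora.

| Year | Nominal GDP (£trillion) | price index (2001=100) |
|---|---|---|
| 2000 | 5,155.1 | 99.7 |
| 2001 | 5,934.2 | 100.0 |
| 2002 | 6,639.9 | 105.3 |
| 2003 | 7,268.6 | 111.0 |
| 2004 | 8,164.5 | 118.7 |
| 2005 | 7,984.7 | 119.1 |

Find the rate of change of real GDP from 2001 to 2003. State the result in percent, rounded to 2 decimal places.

10.35%

Real GDP 2001 = 5934.2/1.000 = 5934.20.
Real GDP 2003 = 7268.6/1.110 = 6548.29.
Change = 6548.29/5934.20 − 1 = 0.1035.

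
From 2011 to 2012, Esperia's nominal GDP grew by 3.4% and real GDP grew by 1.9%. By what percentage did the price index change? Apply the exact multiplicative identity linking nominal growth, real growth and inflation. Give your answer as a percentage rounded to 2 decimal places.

(1 + g_nom) = (1 + g_real)(1 + π), so π = 1.0340 / 1.0190 − 1 = 0.01472.

1.47%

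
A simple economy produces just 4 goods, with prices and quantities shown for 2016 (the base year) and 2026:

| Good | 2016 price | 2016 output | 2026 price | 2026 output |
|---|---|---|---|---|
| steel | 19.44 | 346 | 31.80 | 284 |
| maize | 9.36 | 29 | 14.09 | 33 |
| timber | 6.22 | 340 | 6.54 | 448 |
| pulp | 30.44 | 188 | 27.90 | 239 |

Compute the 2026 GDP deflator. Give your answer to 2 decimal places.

120.15

Nominal GDP 2026 = 31.80·284 + 14.09·33 + 6.54·448 + 27.90·239 = 19094.19.
Real GDP 2026 (at 2016 prices) = 19.44·284 + 9.36·33 + 6.22·448 + 30.44·239 = 15891.56.
Deflator = Nominal/Real × 100 = 19094.19/15891.56 × 100 = 120.153.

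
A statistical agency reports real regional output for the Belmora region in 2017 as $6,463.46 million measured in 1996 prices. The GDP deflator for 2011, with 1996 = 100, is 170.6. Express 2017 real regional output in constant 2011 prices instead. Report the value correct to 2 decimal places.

Real regional output in 2011 prices = Real regional output in 1996 prices × (P_2011/P_1996) = 6463.46 × 1.706 = 11026.66.

$11,026.66 million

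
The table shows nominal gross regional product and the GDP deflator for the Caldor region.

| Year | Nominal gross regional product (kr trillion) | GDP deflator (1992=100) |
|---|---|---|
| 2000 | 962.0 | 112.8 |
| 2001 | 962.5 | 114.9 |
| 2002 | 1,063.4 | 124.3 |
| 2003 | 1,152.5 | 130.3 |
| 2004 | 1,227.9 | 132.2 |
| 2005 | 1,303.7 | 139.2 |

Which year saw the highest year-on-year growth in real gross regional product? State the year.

2001: real = 962.5/1.149 = 837.68; growth vs 2000 (852.84) = -1.78%.
2002: real = 1063.4/1.243 = 855.51; growth vs 2001 (837.68) = 2.13%.
2003: real = 1152.5/1.303 = 884.50; growth vs 2002 (855.51) = 3.39%.
2004: real = 1227.9/1.322 = 928.82; growth vs 2003 (884.50) = 5.01%.
2005: real = 1303.7/1.392 = 936.57; growth vs 2004 (928.82) = 0.83%.

2004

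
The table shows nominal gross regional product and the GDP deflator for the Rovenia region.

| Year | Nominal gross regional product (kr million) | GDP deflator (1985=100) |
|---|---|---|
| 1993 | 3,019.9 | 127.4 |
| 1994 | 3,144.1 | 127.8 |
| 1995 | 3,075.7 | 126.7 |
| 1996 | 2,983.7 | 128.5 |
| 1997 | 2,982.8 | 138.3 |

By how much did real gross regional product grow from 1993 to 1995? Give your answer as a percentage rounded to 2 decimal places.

2.41%

Real gross regional product 1993 = 3019.9/1.274 = 2370.41.
Real gross regional product 1995 = 3075.7/1.267 = 2427.55.
Change = 2427.55/2370.41 − 1 = 0.0241.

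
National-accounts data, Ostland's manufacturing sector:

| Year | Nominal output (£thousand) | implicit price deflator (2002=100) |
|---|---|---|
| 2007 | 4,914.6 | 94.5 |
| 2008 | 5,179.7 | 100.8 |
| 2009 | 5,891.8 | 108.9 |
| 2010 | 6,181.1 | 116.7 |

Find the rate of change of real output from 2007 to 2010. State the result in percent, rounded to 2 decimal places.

1.84%

Real output 2007 = 4914.6/0.945 = 5200.63.
Real output 2010 = 6181.1/1.167 = 5296.57.
Change = 5296.57/5200.63 − 1 = 0.0184.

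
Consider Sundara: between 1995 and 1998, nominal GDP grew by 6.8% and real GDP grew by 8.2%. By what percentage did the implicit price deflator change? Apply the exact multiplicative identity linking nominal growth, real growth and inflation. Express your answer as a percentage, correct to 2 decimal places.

(1 + g_nom) = (1 + g_real)(1 + π), so π = 1.0680 / 1.0820 − 1 = -0.01294.

-1.29%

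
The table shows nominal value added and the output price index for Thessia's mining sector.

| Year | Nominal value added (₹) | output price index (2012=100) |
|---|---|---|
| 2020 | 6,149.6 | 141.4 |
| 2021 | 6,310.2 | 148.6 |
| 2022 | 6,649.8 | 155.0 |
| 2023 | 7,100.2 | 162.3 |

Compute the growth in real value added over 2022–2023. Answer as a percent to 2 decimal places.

Real value added 2022 = 6649.8/1.550 = 4290.19.
Real value added 2023 = 7100.2/1.623 = 4374.74.
Change = 4374.74/4290.19 − 1 = 0.0197.

1.97%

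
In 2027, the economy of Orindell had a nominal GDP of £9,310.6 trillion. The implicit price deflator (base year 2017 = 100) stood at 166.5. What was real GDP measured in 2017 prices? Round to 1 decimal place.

Real GDP = Nominal / (implicit price deflator/100) = 9310.6 / 1.665 = 5591.95.

£5,592.0 trillion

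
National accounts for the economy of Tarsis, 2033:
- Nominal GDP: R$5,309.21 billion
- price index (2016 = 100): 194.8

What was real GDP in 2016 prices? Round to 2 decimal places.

Real GDP = Nominal / (price index/100) = 5309.21 / 1.948 = 2725.47.

R$2,725.47 billion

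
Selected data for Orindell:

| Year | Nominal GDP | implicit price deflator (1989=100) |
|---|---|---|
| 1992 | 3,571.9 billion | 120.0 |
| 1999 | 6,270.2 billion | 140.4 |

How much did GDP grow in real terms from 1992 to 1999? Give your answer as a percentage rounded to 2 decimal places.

Real GDP 1992 = 3571.9 / 1.200 = 2976.58.
Real GDP 1999 = 6270.2 / 1.404 = 4465.95.
Real growth = 4465.95 / 2976.58 − 1 = 0.5004.

50.04%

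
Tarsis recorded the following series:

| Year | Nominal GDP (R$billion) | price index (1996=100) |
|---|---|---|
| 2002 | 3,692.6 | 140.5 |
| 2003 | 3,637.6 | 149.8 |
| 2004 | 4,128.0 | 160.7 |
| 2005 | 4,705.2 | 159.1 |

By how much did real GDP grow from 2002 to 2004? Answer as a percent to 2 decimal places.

-2.26%

Real GDP 2002 = 3692.6/1.405 = 2628.19.
Real GDP 2004 = 4128.0/1.607 = 2568.76.
Change = 2568.76/2628.19 − 1 = -0.0226.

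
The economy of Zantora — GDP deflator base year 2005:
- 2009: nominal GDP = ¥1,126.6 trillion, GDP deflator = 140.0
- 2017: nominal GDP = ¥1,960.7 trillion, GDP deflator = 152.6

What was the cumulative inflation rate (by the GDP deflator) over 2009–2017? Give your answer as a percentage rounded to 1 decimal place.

9.0%

Price-level change = 152.6 / 140.0 − 1 = 0.0900.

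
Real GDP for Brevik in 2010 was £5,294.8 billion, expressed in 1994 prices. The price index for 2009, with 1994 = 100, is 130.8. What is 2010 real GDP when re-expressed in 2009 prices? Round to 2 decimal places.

£6,925.60 billion

Real GDP in 2009 prices = Real GDP in 1994 prices × (P_2009/P_1994) = 5294.8 × 1.308 = 6925.60.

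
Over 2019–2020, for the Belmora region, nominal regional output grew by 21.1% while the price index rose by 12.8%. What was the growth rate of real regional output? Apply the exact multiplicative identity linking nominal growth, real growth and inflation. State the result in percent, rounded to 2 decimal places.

(1 + g_nom) = (1 + g_real)(1 + π), so g_real = 1.2110 / 1.1280 − 1 = 0.07358.

7.36%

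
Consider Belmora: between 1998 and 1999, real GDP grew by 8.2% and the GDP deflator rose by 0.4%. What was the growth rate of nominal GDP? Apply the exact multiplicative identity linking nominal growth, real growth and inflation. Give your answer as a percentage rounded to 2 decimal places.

(1 + g_nom) = (1 + g_real)(1 + π) = 1.0820 × 1.0040 = 1.08633.

8.63%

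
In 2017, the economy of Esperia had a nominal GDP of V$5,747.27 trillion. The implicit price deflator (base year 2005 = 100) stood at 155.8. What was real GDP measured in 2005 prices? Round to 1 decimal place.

Real GDP = Nominal / (implicit price deflator/100) = 5747.27 / 1.558 = 3688.88.

V$3,688.9 trillion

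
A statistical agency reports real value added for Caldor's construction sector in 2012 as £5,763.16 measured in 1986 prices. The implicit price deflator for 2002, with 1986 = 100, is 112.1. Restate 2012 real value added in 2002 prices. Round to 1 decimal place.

Real value added in 2002 prices = Real value added in 1986 prices × (P_2002/P_1986) = 5763.16 × 1.121 = 6460.50.

£6,460.5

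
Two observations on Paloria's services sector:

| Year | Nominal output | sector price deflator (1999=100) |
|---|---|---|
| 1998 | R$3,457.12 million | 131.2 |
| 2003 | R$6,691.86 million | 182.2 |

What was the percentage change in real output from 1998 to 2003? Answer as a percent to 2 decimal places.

39.39%

Real output 1998 = 3457.12 / 1.312 = 2635.00.
Real output 2003 = 6691.86 / 1.822 = 3672.81.
Real growth = 3672.81 / 2635.00 − 1 = 0.3939.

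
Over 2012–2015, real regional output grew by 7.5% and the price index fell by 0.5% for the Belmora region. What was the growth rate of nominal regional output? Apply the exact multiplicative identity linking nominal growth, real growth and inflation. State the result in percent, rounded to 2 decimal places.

6.96%

(1 + g_nom) = (1 + g_real)(1 + π) = 1.0750 × 0.9950 = 1.06963.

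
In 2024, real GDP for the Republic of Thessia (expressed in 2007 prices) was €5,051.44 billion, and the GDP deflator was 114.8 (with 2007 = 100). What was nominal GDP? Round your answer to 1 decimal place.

€5,799.1 billion

Nominal GDP = Real × (GDP deflator/100) = 5051.44 × 1.148 = 5799.05.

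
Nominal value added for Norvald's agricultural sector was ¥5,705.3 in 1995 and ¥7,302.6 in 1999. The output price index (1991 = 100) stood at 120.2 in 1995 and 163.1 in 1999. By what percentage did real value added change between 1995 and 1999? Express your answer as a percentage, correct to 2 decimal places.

Deflate each year: 1995 → 5705.3/1.202 = 4746.51; 1999 → 7302.6/1.631 = 4477.38.
So real value added changed by 4477.38/4746.51 − 1 = -0.0567, i.e. -5.67%.

-5.67%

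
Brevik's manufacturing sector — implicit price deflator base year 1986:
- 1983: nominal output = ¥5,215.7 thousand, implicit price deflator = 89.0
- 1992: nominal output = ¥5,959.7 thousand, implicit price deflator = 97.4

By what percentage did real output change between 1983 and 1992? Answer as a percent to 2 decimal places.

4.41%

Real output 1983 = 5215.7 / 0.890 = 5860.34.
Real output 1992 = 5959.7 / 0.974 = 6118.79.
Real growth = 6118.79 / 5860.34 − 1 = 0.0441.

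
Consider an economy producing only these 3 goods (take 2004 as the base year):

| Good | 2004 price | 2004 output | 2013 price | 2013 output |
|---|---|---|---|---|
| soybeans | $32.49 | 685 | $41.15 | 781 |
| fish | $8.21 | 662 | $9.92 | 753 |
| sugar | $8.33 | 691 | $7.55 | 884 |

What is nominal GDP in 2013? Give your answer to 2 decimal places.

$46282.11

Nominal GDP 2013 = Σ (p_2013 × q_2013) = 41.15·781 + 9.92·753 + 7.55·884 = 46282.11.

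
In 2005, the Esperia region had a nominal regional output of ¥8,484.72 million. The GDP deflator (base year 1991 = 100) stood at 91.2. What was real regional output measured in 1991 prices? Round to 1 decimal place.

Real regional output = Nominal / (GDP deflator/100) = 8484.72 / 0.912 = 9303.42.

¥9,303.4 million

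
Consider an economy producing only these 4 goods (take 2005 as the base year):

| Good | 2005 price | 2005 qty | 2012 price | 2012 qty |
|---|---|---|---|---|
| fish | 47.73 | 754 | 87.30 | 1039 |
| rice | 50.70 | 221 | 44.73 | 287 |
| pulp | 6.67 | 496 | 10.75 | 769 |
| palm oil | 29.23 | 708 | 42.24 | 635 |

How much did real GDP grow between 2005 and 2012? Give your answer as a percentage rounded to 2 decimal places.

23.37%

Real GDP 2005 = Nominal GDP 2005 = 47.73·754 + 50.70·221 + 6.67·496 + 29.23·708 = 71196.28.
Real GDP 2012 (at 2005 prices) = 47.73·1039 + 50.70·287 + 6.67·769 + 29.23·635 = 87832.65.
Real growth = 87832.65/71196.28 − 1 = 0.2337.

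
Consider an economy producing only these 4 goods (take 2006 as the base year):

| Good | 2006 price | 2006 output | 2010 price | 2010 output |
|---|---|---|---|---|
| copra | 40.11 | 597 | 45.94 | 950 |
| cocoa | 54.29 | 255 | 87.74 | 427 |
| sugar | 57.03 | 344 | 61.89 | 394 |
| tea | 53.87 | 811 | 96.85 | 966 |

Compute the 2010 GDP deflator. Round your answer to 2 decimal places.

Nominal GDP 2010 = 45.94·950 + 87.74·427 + 61.89·394 + 96.85·966 = 199049.74.
Real GDP 2010 (at 2006 prices) = 40.11·950 + 54.29·427 + 57.03·394 + 53.87·966 = 135794.57.
Deflator = Nominal/Real × 100 = 199049.74/135794.57 × 100 = 146.582.

146.58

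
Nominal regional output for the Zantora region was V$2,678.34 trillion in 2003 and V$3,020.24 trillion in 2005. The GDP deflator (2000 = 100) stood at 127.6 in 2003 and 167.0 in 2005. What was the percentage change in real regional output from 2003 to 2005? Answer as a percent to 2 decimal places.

-13.84%

Deflate each year: 2003 → 2678.34/1.276 = 2099.01; 2005 → 3020.24/1.670 = 1808.53.
So real regional output changed by 1808.53/2099.01 − 1 = -0.1384, i.e. -13.84%.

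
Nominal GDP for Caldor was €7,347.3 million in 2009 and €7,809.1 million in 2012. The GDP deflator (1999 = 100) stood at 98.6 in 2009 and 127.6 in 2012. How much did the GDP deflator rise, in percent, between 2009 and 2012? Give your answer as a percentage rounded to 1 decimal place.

29.4%

Price-level change = 127.6 / 98.6 − 1 = 0.2941.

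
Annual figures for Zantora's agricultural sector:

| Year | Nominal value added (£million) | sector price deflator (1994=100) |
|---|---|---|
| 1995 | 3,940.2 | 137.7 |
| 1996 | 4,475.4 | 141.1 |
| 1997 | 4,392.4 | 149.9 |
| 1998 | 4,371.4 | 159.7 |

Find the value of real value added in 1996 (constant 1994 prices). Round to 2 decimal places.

£3,171.79 million

Real value added 1996 = 4475.4 / 1.411 = 3171.79.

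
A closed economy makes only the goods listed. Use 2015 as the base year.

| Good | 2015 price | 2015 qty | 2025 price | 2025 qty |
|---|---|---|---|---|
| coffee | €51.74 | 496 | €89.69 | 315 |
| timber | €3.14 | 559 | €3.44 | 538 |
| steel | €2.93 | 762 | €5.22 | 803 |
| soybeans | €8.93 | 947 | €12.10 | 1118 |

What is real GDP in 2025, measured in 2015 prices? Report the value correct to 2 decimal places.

Real GDP 2025 = Σ (p_2015 × q_2025) = 51.74·315 + 3.14·538 + 2.93·803 + 8.93·1118 = 30323.95.

€30323.95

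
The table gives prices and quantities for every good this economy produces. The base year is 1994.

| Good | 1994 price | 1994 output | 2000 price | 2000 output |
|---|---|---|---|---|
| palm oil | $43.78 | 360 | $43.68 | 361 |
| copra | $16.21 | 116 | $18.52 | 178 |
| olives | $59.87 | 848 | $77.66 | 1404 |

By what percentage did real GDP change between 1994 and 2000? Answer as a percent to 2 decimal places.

Real GDP 1994 = Nominal GDP 1994 = 43.78·360 + 16.21·116 + 59.87·848 = 68410.92.
Real GDP 2000 (at 1994 prices) = 43.78·361 + 16.21·178 + 59.87·1404 = 102747.44.
Real growth = 102747.44/68410.92 − 1 = 0.5019.

50.19%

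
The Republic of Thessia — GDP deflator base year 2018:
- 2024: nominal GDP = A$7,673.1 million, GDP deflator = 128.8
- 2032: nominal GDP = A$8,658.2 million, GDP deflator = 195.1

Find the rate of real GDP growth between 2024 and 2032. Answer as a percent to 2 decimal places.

Deflate each year: 2024 → 7673.1/1.288 = 5957.38; 2032 → 8658.2/1.951 = 4437.83.
So real GDP changed by 4437.83/5957.38 − 1 = -0.2551, i.e. -25.51%.

-25.51%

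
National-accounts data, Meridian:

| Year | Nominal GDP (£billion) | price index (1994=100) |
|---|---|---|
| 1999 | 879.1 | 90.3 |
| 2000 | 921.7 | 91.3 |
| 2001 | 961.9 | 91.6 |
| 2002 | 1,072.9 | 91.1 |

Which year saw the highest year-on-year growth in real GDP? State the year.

2000: real = 921.7/0.913 = 1009.53; growth vs 1999 (973.53) = 3.70%.
2001: real = 961.9/0.916 = 1050.11; growth vs 2000 (1009.53) = 4.02%.
2002: real = 1072.9/0.911 = 1177.72; growth vs 2001 (1050.11) = 12.15%.

2002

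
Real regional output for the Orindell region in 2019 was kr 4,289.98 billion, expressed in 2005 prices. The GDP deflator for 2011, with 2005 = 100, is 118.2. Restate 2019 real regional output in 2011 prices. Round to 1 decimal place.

kr 5,070.8 billion

Real regional output in 2011 prices = Real regional output in 2005 prices × (P_2011/P_2005) = 4289.98 × 1.182 = 5070.76.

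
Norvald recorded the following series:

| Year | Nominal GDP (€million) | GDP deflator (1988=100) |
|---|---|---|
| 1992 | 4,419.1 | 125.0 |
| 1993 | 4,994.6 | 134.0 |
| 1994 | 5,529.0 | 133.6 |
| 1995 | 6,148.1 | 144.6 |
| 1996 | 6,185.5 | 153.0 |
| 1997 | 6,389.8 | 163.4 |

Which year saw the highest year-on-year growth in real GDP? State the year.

1994

1993: real = 4994.6/1.340 = 3727.31; growth vs 1992 (3535.28) = 5.43%.
1994: real = 5529.0/1.336 = 4138.47; growth vs 1993 (3727.31) = 11.03%.
1995: real = 6148.1/1.446 = 4251.80; growth vs 1994 (4138.47) = 2.74%.
1996: real = 6185.5/1.530 = 4042.81; growth vs 1995 (4251.80) = -4.92%.
1997: real = 6389.8/1.634 = 3910.53; growth vs 1996 (4042.81) = -3.27%.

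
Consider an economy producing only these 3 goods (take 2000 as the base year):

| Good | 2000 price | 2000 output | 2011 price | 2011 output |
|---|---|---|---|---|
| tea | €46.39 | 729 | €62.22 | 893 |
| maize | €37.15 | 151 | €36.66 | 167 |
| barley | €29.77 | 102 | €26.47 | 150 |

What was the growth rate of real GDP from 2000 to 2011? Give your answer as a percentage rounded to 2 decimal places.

22.68%

Real GDP 2000 = Nominal GDP 2000 = 46.39·729 + 37.15·151 + 29.77·102 = 42464.50.
Real GDP 2011 (at 2000 prices) = 46.39·893 + 37.15·167 + 29.77·150 = 52095.82.
Real growth = 52095.82/42464.50 − 1 = 0.2268.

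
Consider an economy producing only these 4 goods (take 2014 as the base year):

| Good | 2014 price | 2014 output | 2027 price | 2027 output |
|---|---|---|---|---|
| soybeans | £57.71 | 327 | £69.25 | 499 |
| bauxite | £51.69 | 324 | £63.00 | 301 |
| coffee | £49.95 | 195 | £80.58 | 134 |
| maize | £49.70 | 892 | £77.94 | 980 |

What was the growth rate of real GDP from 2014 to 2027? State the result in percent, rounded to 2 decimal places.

Real GDP 2014 = Nominal GDP 2014 = 57.71·327 + 51.69·324 + 49.95·195 + 49.70·892 = 89691.38.
Real GDP 2027 (at 2014 prices) = 57.71·499 + 51.69·301 + 49.95·134 + 49.70·980 = 99755.28.
Real growth = 99755.28/89691.38 − 1 = 0.1122.

11.22%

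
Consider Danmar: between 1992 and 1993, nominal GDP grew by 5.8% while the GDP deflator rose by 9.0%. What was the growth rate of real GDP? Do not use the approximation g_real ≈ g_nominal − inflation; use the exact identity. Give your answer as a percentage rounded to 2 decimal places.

-2.94%

(1 + g_nom) = (1 + g_real)(1 + π), so g_real = 1.0580 / 1.0900 − 1 = -0.02936.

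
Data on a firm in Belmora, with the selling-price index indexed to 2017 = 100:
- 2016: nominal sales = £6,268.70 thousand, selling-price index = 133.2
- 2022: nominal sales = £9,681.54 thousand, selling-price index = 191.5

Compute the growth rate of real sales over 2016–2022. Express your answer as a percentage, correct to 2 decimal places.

7.42%

Real sales 2016 = 6268.70 / 1.332 = 4706.23.
Real sales 2022 = 9681.54 / 1.915 = 5055.63.
Real growth = 5055.63 / 4706.23 − 1 = 0.0742.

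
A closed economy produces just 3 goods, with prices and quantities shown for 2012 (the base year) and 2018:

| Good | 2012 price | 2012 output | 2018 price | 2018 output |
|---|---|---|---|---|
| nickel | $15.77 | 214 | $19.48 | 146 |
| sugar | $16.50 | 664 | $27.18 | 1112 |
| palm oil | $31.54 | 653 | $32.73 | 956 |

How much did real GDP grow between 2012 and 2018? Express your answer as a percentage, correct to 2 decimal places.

45.46%

Real GDP 2012 = Nominal GDP 2012 = 15.77·214 + 16.50·664 + 31.54·653 = 34926.40.
Real GDP 2018 (at 2012 prices) = 15.77·146 + 16.50·1112 + 31.54·956 = 50802.66.
Real growth = 50802.66/34926.40 − 1 = 0.4546.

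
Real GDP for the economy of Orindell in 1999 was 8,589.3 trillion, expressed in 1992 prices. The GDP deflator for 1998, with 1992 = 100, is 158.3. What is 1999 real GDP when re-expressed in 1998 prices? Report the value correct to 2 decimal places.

Real GDP in 1998 prices = Real GDP in 1992 prices × (P_1998/P_1992) = 8589.3 × 1.583 = 13596.86.

13,596.86 trillion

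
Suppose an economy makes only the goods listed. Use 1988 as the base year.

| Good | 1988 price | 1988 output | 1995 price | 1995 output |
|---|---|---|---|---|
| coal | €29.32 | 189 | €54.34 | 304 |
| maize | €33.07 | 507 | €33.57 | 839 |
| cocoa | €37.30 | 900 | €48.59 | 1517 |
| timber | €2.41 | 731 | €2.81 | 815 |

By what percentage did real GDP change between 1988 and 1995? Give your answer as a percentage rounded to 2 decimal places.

65.18%

Real GDP 1988 = Nominal GDP 1988 = 29.32·189 + 33.07·507 + 37.30·900 + 2.41·731 = 57639.68.
Real GDP 1995 (at 1988 prices) = 29.32·304 + 33.07·839 + 37.30·1517 + 2.41·815 = 95207.26.
Real growth = 95207.26/57639.68 − 1 = 0.6518.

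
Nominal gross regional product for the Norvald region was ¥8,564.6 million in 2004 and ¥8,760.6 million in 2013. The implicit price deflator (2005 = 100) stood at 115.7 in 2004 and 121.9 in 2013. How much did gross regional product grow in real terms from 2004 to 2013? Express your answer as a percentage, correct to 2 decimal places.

Real gross regional product 2004 = 8564.6 / 1.157 = 7402.42.
Real gross regional product 2013 = 8760.6 / 1.219 = 7186.71.
Real growth = 7186.71 / 7402.42 − 1 = -0.0291.

-2.91%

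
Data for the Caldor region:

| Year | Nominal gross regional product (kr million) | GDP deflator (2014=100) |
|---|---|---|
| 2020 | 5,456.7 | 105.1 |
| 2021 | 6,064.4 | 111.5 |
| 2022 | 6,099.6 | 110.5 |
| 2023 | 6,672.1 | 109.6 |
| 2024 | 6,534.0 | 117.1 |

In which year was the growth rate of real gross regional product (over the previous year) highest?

2023

2021: real = 6064.4/1.115 = 5438.92; growth vs 2020 (5191.91) = 4.76%.
2022: real = 6099.6/1.105 = 5520.00; growth vs 2021 (5438.92) = 1.49%.
2023: real = 6672.1/1.096 = 6087.68; growth vs 2022 (5520.00) = 10.28%.
2024: real = 6534.0/1.171 = 5579.85; growth vs 2023 (6087.68) = -8.34%.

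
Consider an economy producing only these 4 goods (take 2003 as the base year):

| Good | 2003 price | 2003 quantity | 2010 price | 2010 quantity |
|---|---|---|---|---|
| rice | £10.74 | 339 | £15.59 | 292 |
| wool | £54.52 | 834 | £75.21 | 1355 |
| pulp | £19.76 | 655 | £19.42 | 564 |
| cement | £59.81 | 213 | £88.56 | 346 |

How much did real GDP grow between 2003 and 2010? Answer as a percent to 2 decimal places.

45.53%

Real GDP 2003 = Nominal GDP 2003 = 10.74·339 + 54.52·834 + 19.76·655 + 59.81·213 = 74792.87.
Real GDP 2010 (at 2003 prices) = 10.74·292 + 54.52·1355 + 19.76·564 + 59.81·346 = 108849.58.
Real growth = 108849.58/74792.87 − 1 = 0.4553.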